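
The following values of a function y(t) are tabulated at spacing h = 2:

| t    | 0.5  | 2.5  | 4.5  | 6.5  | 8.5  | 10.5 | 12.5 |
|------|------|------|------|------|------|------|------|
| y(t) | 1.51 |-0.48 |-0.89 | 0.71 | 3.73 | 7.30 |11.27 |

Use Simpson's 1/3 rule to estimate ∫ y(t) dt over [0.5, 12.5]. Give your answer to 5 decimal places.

32.38667

h = 2, n = 6.
(h/3)·[y₀ + 4y₁ + 2y₂ + 4y₃ + 2y₄ + 4y₅ + y₆] = 0.666667·(48.58) = 32.38667.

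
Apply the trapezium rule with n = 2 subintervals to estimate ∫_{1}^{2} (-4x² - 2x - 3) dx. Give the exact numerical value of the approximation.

-15.5

h = (2 − 1)/2 = 0.5.
Nodes x₀,…,x₂ = 1, 1.5, 2.
f(x) = -4x² - 2x - 3: f₀=-9, f₁=-15, f₂=-23.
(h/2)·[f₀ + 2f₁ + f₂] = 0.25·(-62) = -15.5.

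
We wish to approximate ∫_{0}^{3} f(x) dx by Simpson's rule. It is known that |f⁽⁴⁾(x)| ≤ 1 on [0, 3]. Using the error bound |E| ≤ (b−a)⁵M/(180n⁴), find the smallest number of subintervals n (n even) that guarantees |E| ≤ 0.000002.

Need 243/(180n⁴) ≤ 0.000002.
n⁴ ≥ 243/(180·0.000002) = 675000 ⇒ n ≥ 28.6633, so the smallest even n is 30. (n must be even for Simpson's rule.)

30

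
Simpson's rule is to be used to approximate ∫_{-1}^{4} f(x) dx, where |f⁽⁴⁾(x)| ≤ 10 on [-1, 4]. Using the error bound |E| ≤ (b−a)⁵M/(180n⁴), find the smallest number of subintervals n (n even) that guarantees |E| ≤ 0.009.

Need 31250/(180n⁴) ≤ 0.009.
n⁴ ≥ 31250/(180·0.009) = 19290.1 ⇒ n ≥ 11.7851, so the smallest even n is 12. (n must be even for Simpson's rule.)

12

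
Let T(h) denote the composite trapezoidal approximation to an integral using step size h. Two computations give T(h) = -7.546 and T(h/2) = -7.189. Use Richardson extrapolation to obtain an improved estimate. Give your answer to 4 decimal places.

R = (4·T(h/2) − T(h)) / 3 = (4·(-7.189) − (-7.546))/3 = (-21.210)/3 = -7.0700.

-7.0700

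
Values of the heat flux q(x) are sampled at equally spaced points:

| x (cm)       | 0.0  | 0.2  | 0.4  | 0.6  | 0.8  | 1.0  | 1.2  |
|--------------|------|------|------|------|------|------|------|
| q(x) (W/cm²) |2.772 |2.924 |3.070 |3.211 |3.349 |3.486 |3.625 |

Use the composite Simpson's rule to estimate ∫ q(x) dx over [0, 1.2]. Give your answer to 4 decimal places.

h = 0.2, n = 6.
(h/3)·[y₀ + 4y₁ + 2y₂ + 4y₃ + 2y₄ + 4y₅ + y₆] = 0.066667·(57.719) = 3.8479.

3.8479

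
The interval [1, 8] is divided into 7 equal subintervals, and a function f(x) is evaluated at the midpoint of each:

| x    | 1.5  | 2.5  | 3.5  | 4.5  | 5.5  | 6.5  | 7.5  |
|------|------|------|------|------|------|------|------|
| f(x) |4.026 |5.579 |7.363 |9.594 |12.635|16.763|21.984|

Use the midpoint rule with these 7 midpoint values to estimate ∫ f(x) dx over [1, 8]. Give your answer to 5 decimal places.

h = 1, n = 7.
h·[y(m₁) + y(m₂) + y(m₃) + y(m₄) + y(m₅) + y(m₆) + y(m₇)] = 1·(77.944) = 77.94400.

77.94400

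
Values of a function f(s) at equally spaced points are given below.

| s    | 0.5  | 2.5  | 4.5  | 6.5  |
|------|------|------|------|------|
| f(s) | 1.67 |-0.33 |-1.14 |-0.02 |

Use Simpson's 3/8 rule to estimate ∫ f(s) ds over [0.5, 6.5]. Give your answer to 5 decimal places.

h = 2, n = 3.
(3h/8)·[y₀ + 3y₁ + 3y₂ + y₃] = 0.75·(-2.76) = -2.07000.

-2.07000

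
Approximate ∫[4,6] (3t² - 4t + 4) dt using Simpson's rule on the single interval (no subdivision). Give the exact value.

120

S = (b−a)/6 · [f(4) + 4f(5) + f(6)] = 0.333333·[36 + 4·59 + 88] = 120.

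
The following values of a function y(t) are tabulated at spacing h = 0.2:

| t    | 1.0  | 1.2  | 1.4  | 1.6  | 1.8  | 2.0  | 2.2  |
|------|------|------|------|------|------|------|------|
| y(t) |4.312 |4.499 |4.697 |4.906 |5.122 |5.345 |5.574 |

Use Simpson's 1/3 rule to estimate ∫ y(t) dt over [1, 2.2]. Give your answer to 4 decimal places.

h = 0.2, n = 6.
(h/3)·[y₀ + 4y₁ + 2y₂ + 4y₃ + 2y₄ + 4y₅ + y₆] = 0.066667·(88.524) = 5.9016.

5.9016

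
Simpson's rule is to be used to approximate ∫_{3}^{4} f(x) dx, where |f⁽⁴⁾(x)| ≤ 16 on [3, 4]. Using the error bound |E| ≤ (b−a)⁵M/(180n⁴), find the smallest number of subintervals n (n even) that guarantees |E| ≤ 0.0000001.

32

Need 16/(180n⁴) ≤ 0.0000001.
n⁴ ≥ 16/(180·0.0000001) = 888889 ⇒ n ≥ 30.7052, so the smallest even n is 32. (n must be even for Simpson's rule.)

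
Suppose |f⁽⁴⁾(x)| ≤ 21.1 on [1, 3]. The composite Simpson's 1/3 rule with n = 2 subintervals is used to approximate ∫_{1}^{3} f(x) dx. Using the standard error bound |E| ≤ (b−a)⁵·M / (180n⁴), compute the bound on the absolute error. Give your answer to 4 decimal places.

0.2344

|E| ≤ (2)⁵·21.1 / (180·2⁴) = 675.2/2880 = 0.2344.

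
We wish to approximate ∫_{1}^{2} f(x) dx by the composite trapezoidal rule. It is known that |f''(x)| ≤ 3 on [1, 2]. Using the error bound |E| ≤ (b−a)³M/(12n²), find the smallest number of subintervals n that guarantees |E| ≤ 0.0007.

19

Need 3/(12n²) ≤ 0.0007.
n² ≥ 3/(12·0.0007) = 357.143 ⇒ n ≥ 18.8982, so the smallest n is 19.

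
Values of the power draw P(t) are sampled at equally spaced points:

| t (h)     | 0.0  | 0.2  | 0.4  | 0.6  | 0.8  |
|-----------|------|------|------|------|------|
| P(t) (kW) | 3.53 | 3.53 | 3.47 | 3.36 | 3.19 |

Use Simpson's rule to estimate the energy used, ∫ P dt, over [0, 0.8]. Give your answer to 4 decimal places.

2.7480

h = 0.2, n = 4.
(h/3)·[y₀ + 4y₁ + 2y₂ + 4y₃ + y₄] = 0.066667·(41.22) = 2.7480.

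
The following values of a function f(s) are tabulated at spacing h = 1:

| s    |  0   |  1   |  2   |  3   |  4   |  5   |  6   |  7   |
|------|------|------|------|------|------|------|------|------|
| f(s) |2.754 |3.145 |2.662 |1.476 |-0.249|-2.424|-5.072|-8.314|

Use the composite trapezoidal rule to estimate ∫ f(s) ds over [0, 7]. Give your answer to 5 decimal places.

h = 1, n = 7.
(h/2)·[y₀ + 2y₁ + 2y₂ + 2y₃ + 2y₄ + 2y₅ + 2y₆ + y₇] = 0.5·(-6.484) = -3.24200.

-3.24200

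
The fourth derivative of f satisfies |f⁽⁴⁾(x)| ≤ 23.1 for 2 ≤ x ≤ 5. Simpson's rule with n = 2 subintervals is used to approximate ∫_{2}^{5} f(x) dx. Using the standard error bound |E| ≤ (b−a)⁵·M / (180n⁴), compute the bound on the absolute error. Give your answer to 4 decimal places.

|E| ≤ (3)⁵·23.1 / (180·2⁴) = 5613.3/2880 = 1.9491.

1.9491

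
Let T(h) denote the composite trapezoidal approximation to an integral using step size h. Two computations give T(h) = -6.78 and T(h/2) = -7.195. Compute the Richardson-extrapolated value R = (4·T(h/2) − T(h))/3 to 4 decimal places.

R = (4·T(h/2) − T(h)) / 3 = (4·(-7.195) − (-6.78))/3 = (-22.000)/3 = -7.3333.

-7.3333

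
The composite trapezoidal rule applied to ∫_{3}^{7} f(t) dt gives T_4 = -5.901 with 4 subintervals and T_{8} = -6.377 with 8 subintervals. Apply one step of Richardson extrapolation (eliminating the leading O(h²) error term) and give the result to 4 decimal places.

R = (4·T_{8} − T_4) / 3 = (4·(-6.377) − (-5.901))/3 = (-19.607)/3 = -6.5357.

-6.5357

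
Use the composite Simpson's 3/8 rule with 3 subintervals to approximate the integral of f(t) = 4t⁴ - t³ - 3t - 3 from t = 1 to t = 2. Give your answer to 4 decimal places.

h = (2 − 1)/3 = 0.333333.
Nodes t₀,…,t₃ = 1, 1.333333, 1.666667, 2.
f(t) = 4t⁴ - t³ - 3t - 3: f₀=-3, f₁=3.271605, f₂=18.234568, f₃=47.
(3h/8)·[f₀ + 3f₁ + 3f₂ + f₃] = 0.125·(108.518519) = 13.5648.

13.5648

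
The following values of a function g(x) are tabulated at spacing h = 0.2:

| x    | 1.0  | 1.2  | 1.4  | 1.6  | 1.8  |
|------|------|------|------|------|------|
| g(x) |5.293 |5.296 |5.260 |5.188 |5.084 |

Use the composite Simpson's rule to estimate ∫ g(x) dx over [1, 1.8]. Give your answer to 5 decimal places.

4.18887

h = 0.2, n = 4.
(h/3)·[y₀ + 4y₁ + 2y₂ + 4y₃ + y₄] = 0.066667·(62.833) = 4.18887.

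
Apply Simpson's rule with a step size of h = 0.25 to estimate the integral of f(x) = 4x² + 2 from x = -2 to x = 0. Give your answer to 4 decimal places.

14.6667

h = (0 − (-2))/8 = 0.25.
Nodes x₀,…,x₈ = -2, -1.75, -1.5, -1.25, -1, -0.75, -0.5, -0.25, 0.
f(x) = 4x² + 2: f₀=18, f₁=14.25, f₂=11, f₃=8.25, f₄=6, f₅=4.25, f₆=3, f₇=2.25, f₈=2.
(h/3)·[f₀ + 4f₁ + 2f₂ + 4f₃ + 2f₄ + 4f₅ + 2f₆ + 4f₇ + f₈] = 0.083333·(176) = 14.6667.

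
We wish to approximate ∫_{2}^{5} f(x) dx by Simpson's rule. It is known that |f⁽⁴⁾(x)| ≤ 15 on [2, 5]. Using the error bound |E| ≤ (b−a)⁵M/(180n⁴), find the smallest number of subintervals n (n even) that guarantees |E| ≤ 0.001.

Need 3645/(180n⁴) ≤ 0.001.
n⁴ ≥ 3645/(180·0.001) = 20250 ⇒ n ≥ 11.9291, so the smallest even n is 12. (n must be even for Simpson's rule.)

12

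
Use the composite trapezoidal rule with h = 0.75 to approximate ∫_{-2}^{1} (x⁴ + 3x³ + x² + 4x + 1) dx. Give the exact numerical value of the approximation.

-3.978515625

h = (1 − (-2))/4 = 0.75.
Nodes x₀,…,x₄ = -2, -1.25, -0.5, 0.25, 1.
f(x) = x⁴ + 3x³ + x² + 4x + 1: f₀=-11, f₁=-5.85546875, f₂=-1.0625, f₃=2.11328125, f₄=10.
(h/2)·[f₀ + 2f₁ + 2f₂ + 2f₃ + f₄] = 0.375·(-10.609375) = -3.978515625.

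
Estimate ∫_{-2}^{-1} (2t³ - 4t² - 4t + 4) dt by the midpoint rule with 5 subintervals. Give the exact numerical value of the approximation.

-6.79

h = (-1 − (-2))/5 = 0.2.
Midpoints m₁,…,m₅ = -1.9, -1.7, -1.5, -1.3, -1.1.
f(m₁)=-16.558, f(m₂)=-10.586, f(m₃)=-5.75, f(m₄)=-1.954, f(m₅)=0.898.
h·[f(m₁) + f(m₂) + f(m₃) + f(m₄) + f(m₅)] = 0.2·(-33.95) = -6.79.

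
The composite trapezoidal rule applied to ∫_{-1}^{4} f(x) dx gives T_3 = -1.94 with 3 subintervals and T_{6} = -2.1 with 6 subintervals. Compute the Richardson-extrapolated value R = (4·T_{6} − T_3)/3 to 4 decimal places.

-2.1533

R = (4·T_{6} − T_3) / 3 = (4·(-2.1) − (-1.94))/3 = (-6.46)/3 = -2.1533.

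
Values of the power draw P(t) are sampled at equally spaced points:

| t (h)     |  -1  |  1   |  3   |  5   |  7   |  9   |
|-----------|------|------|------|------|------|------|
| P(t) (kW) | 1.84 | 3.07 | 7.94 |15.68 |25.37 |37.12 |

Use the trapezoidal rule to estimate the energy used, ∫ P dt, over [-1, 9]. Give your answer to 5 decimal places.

143.08000

h = 2, n = 5.
(h/2)·[y₀ + 2y₁ + 2y₂ + 2y₃ + 2y₄ + y₅] = 1·(143.08) = 143.08000.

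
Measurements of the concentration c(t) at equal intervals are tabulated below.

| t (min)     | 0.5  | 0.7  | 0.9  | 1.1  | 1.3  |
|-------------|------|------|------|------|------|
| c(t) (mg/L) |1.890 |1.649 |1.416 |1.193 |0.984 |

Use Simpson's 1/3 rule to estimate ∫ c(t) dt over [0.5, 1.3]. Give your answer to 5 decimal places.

h = 0.2, n = 4.
(h/3)·[y₀ + 4y₁ + 2y₂ + 4y₃ + y₄] = 0.066667·(17.074) = 1.13827.

1.13827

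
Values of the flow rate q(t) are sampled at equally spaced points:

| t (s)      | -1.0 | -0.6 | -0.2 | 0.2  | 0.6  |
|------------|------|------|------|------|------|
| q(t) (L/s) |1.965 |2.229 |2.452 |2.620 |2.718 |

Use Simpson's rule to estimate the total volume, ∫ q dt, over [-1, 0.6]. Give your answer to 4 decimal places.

h = 0.4, n = 4.
(h/3)·[y₀ + 4y₁ + 2y₂ + 4y₃ + y₄] = 0.133333·(28.983) = 3.8644.

3.8644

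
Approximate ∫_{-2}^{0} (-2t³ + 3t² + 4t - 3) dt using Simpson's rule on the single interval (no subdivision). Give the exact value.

S = (b−a)/6 · [f(-2) + 4f(-1) + f(0)] = 0.333333·[17 + 4·(-2) + (-3)] = 2.

2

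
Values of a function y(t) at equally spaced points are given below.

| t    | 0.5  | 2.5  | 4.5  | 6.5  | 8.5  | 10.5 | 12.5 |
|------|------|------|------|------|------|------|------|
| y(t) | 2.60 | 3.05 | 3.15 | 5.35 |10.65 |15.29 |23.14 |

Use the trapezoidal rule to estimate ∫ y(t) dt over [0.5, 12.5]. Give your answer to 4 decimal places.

h = 2, n = 6.
(h/2)·[y₀ + 2y₁ + 2y₂ + 2y₃ + 2y₄ + 2y₅ + y₆] = 1·(100.72) = 100.7200.

100.7200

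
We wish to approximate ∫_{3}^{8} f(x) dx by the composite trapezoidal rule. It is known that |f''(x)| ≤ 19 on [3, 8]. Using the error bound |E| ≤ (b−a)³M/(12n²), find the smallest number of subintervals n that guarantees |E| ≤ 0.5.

Need 2375/(12n²) ≤ 0.5.
n² ≥ 2375/(12·0.5) = 395.833 ⇒ n ≥ 19.8956, so the smallest n is 20.

20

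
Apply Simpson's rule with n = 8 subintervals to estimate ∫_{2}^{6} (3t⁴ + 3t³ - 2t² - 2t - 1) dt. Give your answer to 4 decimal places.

5431.8333

h = (6 − 2)/8 = 0.5.
Nodes t₀,…,t₈ = 2, 2.5, 3, 3.5, 4, 4.5, 5, 5.5, 6.
f(t) = 3t⁴ + 3t³ - 2t² - 2t - 1: f₀=59, f₁=145.5625, f₂=299, f₃=546.3125, f₄=919, f₅=1453.0625, f₆=2189, f₇=3171.8125, f₈=4451.
(h/3)·[f₀ + 4f₁ + 2f₂ + 4f₃ + 2f₄ + 4f₅ + 2f₆ + 4f₇ + f₈] = 0.166667·(32591) = 5431.8333.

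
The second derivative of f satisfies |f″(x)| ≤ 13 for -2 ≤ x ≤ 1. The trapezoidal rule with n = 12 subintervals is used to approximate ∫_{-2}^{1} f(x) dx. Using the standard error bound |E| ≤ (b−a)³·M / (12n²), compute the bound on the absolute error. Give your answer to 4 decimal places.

0.2031

|E| ≤ (3)³·13 / (12·12²) = 351/1728 = 0.2031.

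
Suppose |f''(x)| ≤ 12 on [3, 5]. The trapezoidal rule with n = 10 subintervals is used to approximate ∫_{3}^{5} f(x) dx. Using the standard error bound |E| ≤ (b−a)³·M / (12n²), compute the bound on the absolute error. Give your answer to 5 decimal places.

|E| ≤ (2)³·12 / (12·10²) = 96/1200 = 0.08000.

0.08000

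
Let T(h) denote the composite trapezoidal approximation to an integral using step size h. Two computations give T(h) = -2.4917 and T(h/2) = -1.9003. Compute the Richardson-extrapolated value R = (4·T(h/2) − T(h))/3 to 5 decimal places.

R = (4·T(h/2) − T(h)) / 3 = (4·(-1.9003) − (-2.4917))/3 = (-5.1095)/3 = -1.70317.

-1.70317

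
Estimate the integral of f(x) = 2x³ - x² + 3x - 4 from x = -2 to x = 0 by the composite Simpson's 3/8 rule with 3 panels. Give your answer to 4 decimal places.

h = (0 − (-2))/3 = 0.666667.
Nodes x₀,…,x₃ = -2, -1.333333, -0.666667, 0.
f(x) = 2x³ - x² + 3x - 4: f₀=-30, f₁=-14.518519, f₂=-7.037037, f₃=-4.
(3h/8)·[f₀ + 3f₁ + 3f₂ + f₃] = 0.25·(-98.666667) = -24.6667.

-24.6667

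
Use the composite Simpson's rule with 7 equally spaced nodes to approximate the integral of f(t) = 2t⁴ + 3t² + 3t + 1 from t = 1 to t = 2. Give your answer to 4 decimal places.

h = (2 − 1)/6 = 0.166667.
Nodes t₀,…,t₆ = 1, 1.166667, 1.333333, 1.5, 1.666667, 1.833333, 2.
f(t) = 2t⁴ + 3t² + 3t + 1: f₀=9, f₁=12.288580, f₂=16.654321, f₃=22.375, f₄=29.765432, f₅=39.177469, f₆=51.
(h/3)·[f₀ + 4f₁ + 2f₂ + 4f₃ + 2f₄ + 4f₅ + f₆] = 0.055556·(448.203704) = 24.9002.

24.9002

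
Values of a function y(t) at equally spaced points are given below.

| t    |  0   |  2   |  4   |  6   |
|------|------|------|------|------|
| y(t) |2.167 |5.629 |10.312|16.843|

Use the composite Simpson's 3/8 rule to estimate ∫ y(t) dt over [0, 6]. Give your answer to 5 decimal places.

50.12475

h = 2, n = 3.
(3h/8)·[y₀ + 3y₁ + 3y₂ + y₃] = 0.75·(66.833) = 50.12475.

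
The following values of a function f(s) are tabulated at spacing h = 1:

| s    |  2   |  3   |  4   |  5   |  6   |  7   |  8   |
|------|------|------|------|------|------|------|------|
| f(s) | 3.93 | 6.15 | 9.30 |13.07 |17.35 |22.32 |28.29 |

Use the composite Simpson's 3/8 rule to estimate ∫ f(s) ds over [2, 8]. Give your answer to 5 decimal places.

h = 1, n = 6.
(3h/8)·[y₀ + 3y₁ + 3y₂ + 2y₃ + 3y₄ + 3y₅ + y₆] = 0.375·(223.72) = 83.89500.

83.89500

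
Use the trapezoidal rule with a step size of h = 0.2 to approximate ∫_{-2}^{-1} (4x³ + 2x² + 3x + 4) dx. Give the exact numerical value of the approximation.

h = (-1 − (-2))/5 = 0.2.
Nodes x₀,…,x₅ = -2, -1.8, -1.6, -1.4, -1.2, -1.
f(x) = 4x³ + 2x² + 3x + 4: f₀=-26, f₁=-18.248, f₂=-12.064, f₃=-7.256, f₄=-3.632, f₅=-1.
(h/2)·[f₀ + 2f₁ + 2f₂ + 2f₃ + 2f₄ + f₅] = 0.1·(-109.4) = -10.94.

-10.94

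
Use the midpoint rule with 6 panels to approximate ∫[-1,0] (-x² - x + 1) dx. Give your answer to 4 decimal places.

1.1690

h = (0 − (-1))/6 = 0.166667.
Midpoints m₁,…,m₆ = -0.916667, -0.75, -0.583333, -0.416667, -0.25, -0.083333.
f(m₁)=1.076389, f(m₂)=1.1875, f(m₃)=1.243056, f(m₄)=1.243056, f(m₅)=1.1875, f(m₆)=1.076389.
h·[f(m₁) + f(m₂) + f(m₃) + f(m₄) + f(m₅) + f(m₆)] = 0.166667·(7.013889) = 1.1690.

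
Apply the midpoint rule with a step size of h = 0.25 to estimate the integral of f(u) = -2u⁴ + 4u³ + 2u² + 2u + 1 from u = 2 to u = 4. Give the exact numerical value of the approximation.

h = (4 − 2)/8 = 0.25.
Midpoints m₁,…,m₈ = 2.125, 2.375, 2.625, 2.875, 3.125, 3.375, 3.625, 3.875.
f(m₁)=11.88232421875, f(m₂)=6.98388671875, f(m₃)=-2.57861328125, f(m₄)=-18.30517578125, f(m₅)=-41.88330078125, f(m₆)=-75.18798828125, f(m₇)=-120.28173828125, f(m₈)=-179.41455078125.
h·[f(m₁) + f(m₂) + f(m₃) + f(m₄) + f(m₅) + f(m₆) + f(m₇) + f(m₈)] = 0.25·(-418.78515625) = -104.6962890625.

-104.6962890625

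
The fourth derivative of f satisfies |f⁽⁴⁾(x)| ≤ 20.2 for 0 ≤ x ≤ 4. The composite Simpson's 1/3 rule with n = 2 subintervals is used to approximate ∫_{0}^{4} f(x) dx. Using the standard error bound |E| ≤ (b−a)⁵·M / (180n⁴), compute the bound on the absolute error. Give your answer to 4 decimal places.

7.1822

|E| ≤ (4)⁵·20.2 / (180·2⁴) = 20684.8/2880 = 7.1822.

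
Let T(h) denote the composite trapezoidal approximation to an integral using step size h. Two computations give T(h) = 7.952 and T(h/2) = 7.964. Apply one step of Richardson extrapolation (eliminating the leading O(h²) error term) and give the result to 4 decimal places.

R = (4·T(h/2) − T(h)) / 3 = (4·7.964 − 7.952)/3 = (23.904)/3 = 7.9680.

7.9680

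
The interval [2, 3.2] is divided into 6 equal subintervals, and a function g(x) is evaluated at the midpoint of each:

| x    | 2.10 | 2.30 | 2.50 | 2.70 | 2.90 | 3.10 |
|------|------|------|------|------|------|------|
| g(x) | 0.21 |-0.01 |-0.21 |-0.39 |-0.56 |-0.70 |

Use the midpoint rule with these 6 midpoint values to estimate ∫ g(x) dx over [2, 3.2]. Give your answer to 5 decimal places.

-0.33200

h = 0.2, n = 6.
h·[y(m₁) + y(m₂) + y(m₃) + y(m₄) + y(m₅) + y(m₆)] = 0.2·(-1.66) = -0.33200.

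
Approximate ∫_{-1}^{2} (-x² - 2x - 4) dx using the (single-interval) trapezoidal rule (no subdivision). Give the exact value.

T = (b−a)/2 · [f(-1) + f(2)] = 1.5·[(-3) + (-12)] = -22.5.

-22.5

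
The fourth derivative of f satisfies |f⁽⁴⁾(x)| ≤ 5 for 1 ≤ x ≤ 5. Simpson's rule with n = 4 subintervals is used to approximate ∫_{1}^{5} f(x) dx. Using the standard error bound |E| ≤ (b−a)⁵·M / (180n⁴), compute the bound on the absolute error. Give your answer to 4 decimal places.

|E| ≤ (4)⁵·5 / (180·4⁴) = 5120/46080 = 0.1111.

0.1111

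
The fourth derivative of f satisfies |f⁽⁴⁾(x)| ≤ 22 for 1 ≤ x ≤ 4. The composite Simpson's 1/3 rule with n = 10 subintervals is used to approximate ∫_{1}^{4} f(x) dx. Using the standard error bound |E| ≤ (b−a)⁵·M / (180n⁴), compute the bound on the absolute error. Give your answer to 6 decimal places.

0.002970

|E| ≤ (3)⁵·22 / (180·10⁴) = 5346/1800000 = 0.002970.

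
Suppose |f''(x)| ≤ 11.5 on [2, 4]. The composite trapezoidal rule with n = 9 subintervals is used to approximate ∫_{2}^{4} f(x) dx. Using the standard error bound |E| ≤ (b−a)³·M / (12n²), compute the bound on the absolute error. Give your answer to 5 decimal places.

|E| ≤ (2)³·11.5 / (12·9²) = 92/972 = 0.09465.

0.09465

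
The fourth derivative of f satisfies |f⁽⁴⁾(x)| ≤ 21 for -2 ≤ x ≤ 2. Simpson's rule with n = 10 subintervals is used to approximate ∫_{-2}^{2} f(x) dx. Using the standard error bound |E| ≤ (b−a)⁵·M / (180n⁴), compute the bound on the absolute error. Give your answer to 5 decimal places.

0.01195

|E| ≤ (4)⁵·21 / (180·10⁴) = 21504/1800000 = 0.01195.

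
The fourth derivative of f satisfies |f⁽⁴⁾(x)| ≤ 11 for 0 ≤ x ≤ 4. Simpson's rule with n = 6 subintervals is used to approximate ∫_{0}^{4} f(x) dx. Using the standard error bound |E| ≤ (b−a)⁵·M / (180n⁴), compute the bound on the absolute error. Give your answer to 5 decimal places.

0.04829

|E| ≤ (4)⁵·11 / (180·6⁴) = 11264/233280 = 0.04829.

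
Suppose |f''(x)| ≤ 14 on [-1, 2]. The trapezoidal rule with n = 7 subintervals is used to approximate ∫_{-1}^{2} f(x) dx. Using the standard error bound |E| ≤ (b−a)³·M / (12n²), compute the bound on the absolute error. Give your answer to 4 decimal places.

|E| ≤ (3)³·14 / (12·7²) = 378/588 = 0.6429.

0.6429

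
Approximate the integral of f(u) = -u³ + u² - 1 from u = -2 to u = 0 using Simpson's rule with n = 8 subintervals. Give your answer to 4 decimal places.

h = (0 − (-2))/8 = 0.25.
Nodes u₀,…,u₈ = -2, -1.75, -1.5, -1.25, -1, -0.75, -0.5, -0.25, 0.
f(u) = -u³ + u² - 1: f₀=11, f₁=7.421875, f₂=4.625, f₃=2.515625, f₄=1, f₅=-0.015625, f₆=-0.625, f₇=-0.921875, f₈=-1.
(h/3)·[f₀ + 4f₁ + 2f₂ + 4f₃ + 2f₄ + 4f₅ + 2f₆ + 4f₇ + f₈] = 0.083333·(56) = 4.6667.

4.6667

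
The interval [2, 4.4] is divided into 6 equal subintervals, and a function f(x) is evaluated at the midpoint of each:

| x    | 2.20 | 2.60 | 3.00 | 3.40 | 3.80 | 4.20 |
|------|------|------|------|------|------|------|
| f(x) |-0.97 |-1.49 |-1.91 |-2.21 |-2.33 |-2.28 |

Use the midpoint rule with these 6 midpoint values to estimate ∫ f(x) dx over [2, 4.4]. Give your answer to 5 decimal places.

-4.47600

h = 0.4, n = 6.
h·[y(m₁) + y(m₂) + y(m₃) + y(m₄) + y(m₅) + y(m₆)] = 0.4·(-11.19) = -4.47600.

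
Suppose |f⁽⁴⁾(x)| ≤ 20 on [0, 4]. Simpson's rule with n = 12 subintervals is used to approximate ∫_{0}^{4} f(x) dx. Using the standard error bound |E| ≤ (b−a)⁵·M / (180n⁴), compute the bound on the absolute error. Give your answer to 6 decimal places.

|E| ≤ (4)⁵·20 / (180·12⁴) = 20480/3732480 = 0.005487.

0.005487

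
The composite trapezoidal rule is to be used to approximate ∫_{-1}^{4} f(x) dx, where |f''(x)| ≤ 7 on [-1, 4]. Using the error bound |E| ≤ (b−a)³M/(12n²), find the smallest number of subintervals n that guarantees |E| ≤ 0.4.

Need 875/(12n²) ≤ 0.4.
n² ≥ 875/(12·0.4) = 182.292 ⇒ n ≥ 13.5015, so the smallest n is 14.

14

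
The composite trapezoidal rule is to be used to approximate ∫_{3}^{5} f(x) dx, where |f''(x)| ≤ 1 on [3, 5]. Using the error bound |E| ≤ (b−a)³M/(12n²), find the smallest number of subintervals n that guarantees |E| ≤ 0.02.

6

Need 8/(12n²) ≤ 0.02.
n² ≥ 8/(12·0.02) = 33.3333 ⇒ n ≥ 5.7735, so the smallest n is 6.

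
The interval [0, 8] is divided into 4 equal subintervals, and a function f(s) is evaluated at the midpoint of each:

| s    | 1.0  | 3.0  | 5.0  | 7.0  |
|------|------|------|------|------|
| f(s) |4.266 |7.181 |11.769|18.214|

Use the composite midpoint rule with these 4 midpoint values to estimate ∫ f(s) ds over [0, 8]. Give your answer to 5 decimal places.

h = 2, n = 4.
h·[y(m₁) + y(m₂) + y(m₃) + y(m₄)] = 2·(41.430) = 82.86000.

82.86000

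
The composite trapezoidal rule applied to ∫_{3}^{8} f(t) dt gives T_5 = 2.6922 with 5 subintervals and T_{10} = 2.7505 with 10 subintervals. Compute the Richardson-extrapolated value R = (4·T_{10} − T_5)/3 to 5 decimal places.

2.76993

R = (4·T_{10} − T_5) / 3 = (4·2.7505 − 2.6922)/3 = (8.3098)/3 = 2.76993.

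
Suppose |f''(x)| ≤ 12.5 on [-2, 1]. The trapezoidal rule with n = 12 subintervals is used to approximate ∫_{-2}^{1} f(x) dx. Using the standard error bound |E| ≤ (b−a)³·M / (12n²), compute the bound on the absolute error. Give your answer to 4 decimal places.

|E| ≤ (3)³·12.5 / (12·12²) = 337.5/1728 = 0.1953.

0.1953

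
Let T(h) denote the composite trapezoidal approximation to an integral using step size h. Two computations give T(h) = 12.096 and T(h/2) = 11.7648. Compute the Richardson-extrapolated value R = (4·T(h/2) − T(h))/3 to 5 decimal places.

11.65440

R = (4·T(h/2) − T(h)) / 3 = (4·11.7648 − 12.096)/3 = (34.9632)/3 = 11.65440.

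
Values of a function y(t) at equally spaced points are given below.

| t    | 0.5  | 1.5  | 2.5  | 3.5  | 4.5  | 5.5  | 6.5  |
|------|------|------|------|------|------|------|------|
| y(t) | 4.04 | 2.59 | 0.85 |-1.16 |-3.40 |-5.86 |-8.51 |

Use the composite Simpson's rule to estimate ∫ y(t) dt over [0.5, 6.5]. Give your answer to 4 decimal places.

h = 1, n = 6.
(h/3)·[y₀ + 4y₁ + 2y₂ + 4y₃ + 2y₄ + 4y₅ + y₆] = 0.333333·(-27.29) = -9.0967.

-9.0967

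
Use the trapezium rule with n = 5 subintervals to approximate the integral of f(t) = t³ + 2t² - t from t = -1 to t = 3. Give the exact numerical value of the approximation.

36.8

h = (3 − (-1))/5 = 0.8.
Nodes t₀,…,t₅ = -1, -0.2, 0.6, 1.4, 2.2, 3.
f(t) = t³ + 2t² - t: f₀=2, f₁=0.272, f₂=0.336, f₃=5.264, f₄=18.128, f₅=42.
(h/2)·[f₀ + 2f₁ + 2f₂ + 2f₃ + 2f₄ + f₅] = 0.4·(92) = 36.8.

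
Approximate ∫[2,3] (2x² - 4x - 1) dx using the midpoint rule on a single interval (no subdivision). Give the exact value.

M = (b−a)·f(2.5) = 1·(1.5) = 1.5.

1.5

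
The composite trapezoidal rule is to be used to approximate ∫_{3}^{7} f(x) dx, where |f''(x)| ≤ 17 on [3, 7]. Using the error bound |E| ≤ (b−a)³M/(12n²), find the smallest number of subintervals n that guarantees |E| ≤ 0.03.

Need 1088/(12n²) ≤ 0.03.
n² ≥ 1088/(12·0.03) = 3022.22 ⇒ n ≥ 54.9747, so the smallest n is 55.

55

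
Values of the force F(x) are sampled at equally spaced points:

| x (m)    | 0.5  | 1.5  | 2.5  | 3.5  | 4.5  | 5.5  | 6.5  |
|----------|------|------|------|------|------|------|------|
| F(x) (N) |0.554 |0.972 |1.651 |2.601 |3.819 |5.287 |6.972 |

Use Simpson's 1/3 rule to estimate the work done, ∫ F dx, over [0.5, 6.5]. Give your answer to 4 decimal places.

h = 1, n = 6.
(h/3)·[y₀ + 4y₁ + 2y₂ + 4y₃ + 2y₄ + 4y₅ + y₆] = 0.333333·(53.906) = 17.9687.

17.9687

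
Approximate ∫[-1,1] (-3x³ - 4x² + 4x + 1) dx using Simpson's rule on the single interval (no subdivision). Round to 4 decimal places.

-0.6667

S = (b−a)/6 · [f(-1) + 4f(0) + f(1)] = 0.333333·[(-4) + 4·1 + (-2)] = -0.6667.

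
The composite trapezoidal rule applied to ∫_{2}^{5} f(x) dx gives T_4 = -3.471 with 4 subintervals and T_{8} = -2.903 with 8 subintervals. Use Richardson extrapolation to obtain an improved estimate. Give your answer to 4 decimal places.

R = (4·T_{8} − T_4) / 3 = (4·(-2.903) − (-3.471))/3 = (-8.141)/3 = -2.7137.

-2.7137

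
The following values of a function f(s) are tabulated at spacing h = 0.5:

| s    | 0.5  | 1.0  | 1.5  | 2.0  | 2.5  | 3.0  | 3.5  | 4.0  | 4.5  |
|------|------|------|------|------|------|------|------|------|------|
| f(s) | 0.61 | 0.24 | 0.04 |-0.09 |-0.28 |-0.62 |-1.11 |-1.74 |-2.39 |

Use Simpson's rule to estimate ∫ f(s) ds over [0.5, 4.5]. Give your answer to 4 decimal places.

-2.2200

h = 0.5, n = 8.
(h/3)·[y₀ + 4y₁ + 2y₂ + 4y₃ + 2y₄ + 4y₅ + 2y₆ + 4y₇ + y₈] = 0.166667·(-13.32) = -2.2200.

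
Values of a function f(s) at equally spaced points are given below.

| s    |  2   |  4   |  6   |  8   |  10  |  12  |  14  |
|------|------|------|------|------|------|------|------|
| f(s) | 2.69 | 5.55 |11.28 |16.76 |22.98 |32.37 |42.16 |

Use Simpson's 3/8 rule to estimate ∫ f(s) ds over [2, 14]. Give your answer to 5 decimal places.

221.18250

h = 2, n = 6.
(3h/8)·[y₀ + 3y₁ + 3y₂ + 2y₃ + 3y₄ + 3y₅ + y₆] = 0.75·(294.91) = 221.18250.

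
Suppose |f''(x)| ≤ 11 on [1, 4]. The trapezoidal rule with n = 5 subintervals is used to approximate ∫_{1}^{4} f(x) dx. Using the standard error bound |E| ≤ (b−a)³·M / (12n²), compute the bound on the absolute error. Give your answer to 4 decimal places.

|E| ≤ (3)³·11 / (12·5²) = 297/300 = 0.9900.

0.9900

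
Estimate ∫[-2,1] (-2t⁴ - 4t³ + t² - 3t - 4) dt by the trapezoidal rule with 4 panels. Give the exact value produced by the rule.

-4.04296875

h = (1 − (-2))/4 = 0.75.
Nodes t₀,…,t₄ = -2, -1.25, -0.5, 0.25, 1.
f(t) = -2t⁴ - 4t³ + t² - 3t - 4: f₀=6, f₁=4.2421875, f₂=-1.875, f₃=-4.7578125, f₄=-12.
(h/2)·[f₀ + 2f₁ + 2f₂ + 2f₃ + f₄] = 0.375·(-10.78125) = -4.04296875.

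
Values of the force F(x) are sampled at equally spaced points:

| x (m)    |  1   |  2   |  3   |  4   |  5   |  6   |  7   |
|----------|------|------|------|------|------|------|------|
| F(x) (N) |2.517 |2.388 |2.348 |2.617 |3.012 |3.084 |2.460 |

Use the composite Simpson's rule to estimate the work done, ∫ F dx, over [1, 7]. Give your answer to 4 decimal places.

16.0177

h = 1, n = 6.
(h/3)·[y₀ + 4y₁ + 2y₂ + 4y₃ + 2y₄ + 4y₅ + y₆] = 0.333333·(48.053) = 16.0177.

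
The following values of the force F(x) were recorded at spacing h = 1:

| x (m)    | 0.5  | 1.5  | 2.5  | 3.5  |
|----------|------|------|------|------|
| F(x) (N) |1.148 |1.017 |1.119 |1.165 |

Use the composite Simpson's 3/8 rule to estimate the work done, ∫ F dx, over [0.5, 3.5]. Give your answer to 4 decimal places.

3.2704

h = 1, n = 3.
(3h/8)·[y₀ + 3y₁ + 3y₂ + y₃] = 0.375·(8.721) = 3.2704.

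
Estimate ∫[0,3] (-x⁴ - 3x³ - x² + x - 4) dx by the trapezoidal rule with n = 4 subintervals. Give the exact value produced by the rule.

h = (3 − 0)/4 = 0.75.
Nodes x₀,…,x₄ = 0, 0.75, 1.5, 2.25, 3.
f(x) = -x⁴ - 3x³ - x² + x - 4: f₀=-4, f₁=-5.39453125, f₂=-19.9375, f₃=-66.61328125, f₄=-172.
(h/2)·[f₀ + 2f₁ + 2f₂ + 2f₃ + f₄] = 0.375·(-359.890625) = -134.958984375.

-134.958984375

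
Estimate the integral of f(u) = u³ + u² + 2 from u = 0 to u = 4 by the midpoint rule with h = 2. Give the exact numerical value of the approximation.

h = (4 − 0)/2 = 2.
Midpoints m₁,…,m₂ = 1, 3.
f(m₁)=4, f(m₂)=38.
h·[f(m₁) + f(m₂)] = 2·(42) = 84.

84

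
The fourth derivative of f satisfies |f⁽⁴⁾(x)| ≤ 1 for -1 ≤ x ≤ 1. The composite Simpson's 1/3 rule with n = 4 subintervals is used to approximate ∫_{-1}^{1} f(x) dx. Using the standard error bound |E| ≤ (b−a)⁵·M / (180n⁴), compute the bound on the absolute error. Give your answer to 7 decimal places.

0.0006944

|E| ≤ (2)⁵·1 / (180·4⁴) = 32/46080 = 0.0006944.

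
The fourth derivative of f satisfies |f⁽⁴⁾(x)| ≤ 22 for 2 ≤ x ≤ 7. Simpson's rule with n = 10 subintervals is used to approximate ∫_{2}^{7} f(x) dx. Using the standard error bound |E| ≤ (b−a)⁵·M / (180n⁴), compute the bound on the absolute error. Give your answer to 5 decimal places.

|E| ≤ (5)⁵·22 / (180·10⁴) = 68750/1800000 = 0.03819.

0.03819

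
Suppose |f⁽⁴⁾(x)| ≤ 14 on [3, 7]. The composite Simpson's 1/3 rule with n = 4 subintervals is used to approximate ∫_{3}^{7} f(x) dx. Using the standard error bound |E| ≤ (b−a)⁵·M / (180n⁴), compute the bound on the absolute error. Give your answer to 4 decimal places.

0.3111

|E| ≤ (4)⁵·14 / (180·4⁴) = 14336/46080 = 0.3111.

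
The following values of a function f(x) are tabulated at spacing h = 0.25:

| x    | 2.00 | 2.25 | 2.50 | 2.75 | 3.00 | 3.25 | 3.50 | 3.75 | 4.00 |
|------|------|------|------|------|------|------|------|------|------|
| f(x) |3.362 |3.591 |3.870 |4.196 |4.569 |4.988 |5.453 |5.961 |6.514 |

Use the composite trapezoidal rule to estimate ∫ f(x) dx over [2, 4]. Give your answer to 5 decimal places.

9.39150

h = 0.25, n = 8.
(h/2)·[y₀ + 2y₁ + 2y₂ + 2y₃ + 2y₄ + 2y₅ + 2y₆ + 2y₇ + y₈] = 0.125·(75.132) = 9.39150.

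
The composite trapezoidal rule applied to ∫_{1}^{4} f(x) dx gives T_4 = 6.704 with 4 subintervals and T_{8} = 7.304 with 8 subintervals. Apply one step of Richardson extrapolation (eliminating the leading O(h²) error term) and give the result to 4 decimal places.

R = (4·T_{8} − T_4) / 3 = (4·7.304 − 6.704)/3 = (22.512)/3 = 7.5040.

7.5040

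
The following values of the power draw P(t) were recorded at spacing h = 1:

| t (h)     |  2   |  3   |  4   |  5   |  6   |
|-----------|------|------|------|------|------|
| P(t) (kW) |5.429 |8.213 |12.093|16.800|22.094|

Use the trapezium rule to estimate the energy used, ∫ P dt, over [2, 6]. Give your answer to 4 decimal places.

h = 1, n = 4.
(h/2)·[y₀ + 2y₁ + 2y₂ + 2y₃ + y₄] = 0.5·(101.735) = 50.8675.

50.8675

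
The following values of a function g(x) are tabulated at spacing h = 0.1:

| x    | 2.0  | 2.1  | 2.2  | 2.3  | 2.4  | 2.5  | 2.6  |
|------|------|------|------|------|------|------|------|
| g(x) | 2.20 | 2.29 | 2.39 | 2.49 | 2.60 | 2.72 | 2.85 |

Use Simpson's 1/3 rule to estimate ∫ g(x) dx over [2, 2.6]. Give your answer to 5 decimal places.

1.50100

h = 0.1, n = 6.
(h/3)·[y₀ + 4y₁ + 2y₂ + 4y₃ + 2y₄ + 4y₅ + y₆] = 0.033333·(45.03) = 1.50100.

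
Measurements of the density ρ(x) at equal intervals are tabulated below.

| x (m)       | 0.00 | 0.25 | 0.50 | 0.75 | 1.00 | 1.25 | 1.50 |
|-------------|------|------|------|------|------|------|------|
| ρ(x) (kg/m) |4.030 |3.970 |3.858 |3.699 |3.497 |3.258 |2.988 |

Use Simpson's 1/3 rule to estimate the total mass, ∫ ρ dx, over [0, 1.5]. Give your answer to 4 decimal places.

h = 0.25, n = 6.
(h/3)·[y₀ + 4y₁ + 2y₂ + 4y₃ + 2y₄ + 4y₅ + y₆] = 0.083333·(65.436) = 5.4530.

5.4530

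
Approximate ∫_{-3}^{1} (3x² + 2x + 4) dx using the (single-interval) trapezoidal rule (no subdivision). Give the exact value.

T = (b−a)/2 · [f(-3) + f(1)] = 2·[25 + 9] = 68.

68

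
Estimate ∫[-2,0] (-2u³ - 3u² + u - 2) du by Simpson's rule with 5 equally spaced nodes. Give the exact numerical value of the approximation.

-6

h = (0 − (-2))/4 = 0.5.
Nodes u₀,…,u₄ = -2, -1.5, -1, -0.5, 0.
f(u) = -2u³ - 3u² + u - 2: f₀=0, f₁=-3.5, f₂=-4, f₃=-3, f₄=-2.
(h/3)·[f₀ + 4f₁ + 2f₂ + 4f₃ + f₄] = 0.166667·(-36) = -6.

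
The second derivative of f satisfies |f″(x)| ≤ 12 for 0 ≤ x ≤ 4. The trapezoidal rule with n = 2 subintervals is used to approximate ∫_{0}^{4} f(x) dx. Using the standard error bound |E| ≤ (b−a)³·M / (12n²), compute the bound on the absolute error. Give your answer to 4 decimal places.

|E| ≤ (4)³·12 / (12·2²) = 768/48 = 16.0000.

16.0000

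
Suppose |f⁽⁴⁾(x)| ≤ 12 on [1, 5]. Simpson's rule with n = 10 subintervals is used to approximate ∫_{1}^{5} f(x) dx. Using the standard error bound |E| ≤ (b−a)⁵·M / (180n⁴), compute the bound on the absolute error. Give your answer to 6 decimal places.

0.006827

|E| ≤ (4)⁵·12 / (180·10⁴) = 12288/1800000 = 0.006827.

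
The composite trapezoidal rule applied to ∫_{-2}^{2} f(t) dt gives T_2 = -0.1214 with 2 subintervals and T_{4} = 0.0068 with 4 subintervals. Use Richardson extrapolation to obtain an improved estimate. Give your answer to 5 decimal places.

0.04953

R = (4·T_{4} − T_2) / 3 = (4·0.0068 − (-0.1214))/3 = (0.1486)/3 = 0.04953.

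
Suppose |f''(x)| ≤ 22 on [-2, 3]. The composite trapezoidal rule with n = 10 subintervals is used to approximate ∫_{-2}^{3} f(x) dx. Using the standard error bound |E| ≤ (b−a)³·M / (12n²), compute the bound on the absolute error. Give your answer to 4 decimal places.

|E| ≤ (5)³·22 / (12·10²) = 2750/1200 = 2.2917.

2.2917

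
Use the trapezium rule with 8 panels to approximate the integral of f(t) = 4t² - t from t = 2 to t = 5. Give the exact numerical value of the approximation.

h = (5 − 2)/8 = 0.375.
Nodes t₀,…,t₈ = 2, 2.375, 2.75, 3.125, 3.5, 3.875, 4.25, 4.625, 5.
f(t) = 4t² - t: f₀=14, f₁=20.1875, f₂=27.5, f₃=35.9375, f₄=45.5, f₅=56.1875, f₆=68, f₇=80.9375, f₈=95.
(h/2)·[f₀ + 2f₁ + 2f₂ + 2f₃ + 2f₄ + 2f₅ + 2f₆ + 2f₇ + f₈] = 0.1875·(777.5) = 145.78125.

145.78125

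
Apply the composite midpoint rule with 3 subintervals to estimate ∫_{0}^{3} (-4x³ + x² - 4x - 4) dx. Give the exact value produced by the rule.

-97.75

h = (3 − 0)/3 = 1.
Midpoints m₁,…,m₃ = 0.5, 1.5, 2.5.
f(m₁)=-6.25, f(m₂)=-21.25, f(m₃)=-70.25.
h·[f(m₁) + f(m₂) + f(m₃)] = 1·(-97.75) = -97.75.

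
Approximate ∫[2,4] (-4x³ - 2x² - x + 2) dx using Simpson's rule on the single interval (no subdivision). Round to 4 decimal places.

-279.3333

S = (b−a)/6 · [f(2) + 4f(3) + f(4)] = 0.333333·[(-40) + 4·(-127) + (-290)] = -279.3333.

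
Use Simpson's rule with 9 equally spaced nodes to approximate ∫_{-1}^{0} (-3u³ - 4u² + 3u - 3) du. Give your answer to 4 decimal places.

-5.0833

h = (0 − (-1))/8 = 0.125.
Nodes u₀,…,u₈ = -1, -0.875, -0.75, -0.625, -0.5, -0.375, -0.25, -0.125, 0.
f(u) = -3u³ - 4u² + 3u - 3: f₀=-7, f₁=-6.677734375, f₂=-6.234375, f₃=-5.705078125, f₄=-5.125, f₅=-4.529296875, f₆=-3.953125, f₇=-3.431640625, f₈=-3.
(h/3)·[f₀ + 4f₁ + 2f₂ + 4f₃ + 2f₄ + 4f₅ + 2f₆ + 4f₇ + f₈] = 0.041667·(-122) = -5.0833.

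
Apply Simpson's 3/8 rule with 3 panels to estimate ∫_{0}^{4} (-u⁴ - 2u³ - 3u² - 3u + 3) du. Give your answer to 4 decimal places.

-412.5926

h = (4 − 0)/3 = 1.333333.
Nodes u₀,…,u₃ = 0, 1.333333, 2.666667, 4.
f(u) = -u⁴ - 2u³ - 3u² - 3u + 3: f₀=3, f₁=-14.234568, f₂=-114.827160, f₃=-441.
(3h/8)·[f₀ + 3f₁ + 3f₂ + f₃] = 0.5·(-825.185185) = -412.5926.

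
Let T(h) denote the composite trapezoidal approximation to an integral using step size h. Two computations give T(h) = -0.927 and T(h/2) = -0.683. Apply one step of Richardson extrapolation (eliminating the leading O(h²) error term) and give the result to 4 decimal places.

R = (4·T(h/2) − T(h)) / 3 = (4·(-0.683) − (-0.927))/3 = (-1.805)/3 = -0.6017.

-0.6017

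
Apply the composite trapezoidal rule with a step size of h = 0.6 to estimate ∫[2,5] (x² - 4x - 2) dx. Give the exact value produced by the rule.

h = (5 − 2)/5 = 0.6.
Nodes x₀,…,x₅ = 2, 2.6, 3.2, 3.8, 4.4, 5.
f(x) = x² - 4x - 2: f₀=-6, f₁=-5.64, f₂=-4.56, f₃=-2.76, f₄=-0.24, f₅=3.
(h/2)·[f₀ + 2f₁ + 2f₂ + 2f₃ + 2f₄ + f₅] = 0.3·(-29.4) = -8.82.

-8.82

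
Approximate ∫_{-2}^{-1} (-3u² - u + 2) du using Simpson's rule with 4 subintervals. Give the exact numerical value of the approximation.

-3.5

h = (-1 − (-2))/4 = 0.25.
Nodes u₀,…,u₄ = -2, -1.75, -1.5, -1.25, -1.
f(u) = -3u² - u + 2: f₀=-8, f₁=-5.4375, f₂=-3.25, f₃=-1.4375, f₄=0.
(h/3)·[f₀ + 4f₁ + 2f₂ + 4f₃ + f₄] = 0.083333·(-42) = -3.5.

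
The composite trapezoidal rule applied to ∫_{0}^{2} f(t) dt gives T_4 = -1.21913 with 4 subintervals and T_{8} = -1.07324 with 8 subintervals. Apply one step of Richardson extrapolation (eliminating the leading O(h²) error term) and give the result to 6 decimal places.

R = (4·T_{8} − T_4) / 3 = (4·(-1.07324) − (-1.21913))/3 = (-3.07383)/3 = -1.024610.

-1.024610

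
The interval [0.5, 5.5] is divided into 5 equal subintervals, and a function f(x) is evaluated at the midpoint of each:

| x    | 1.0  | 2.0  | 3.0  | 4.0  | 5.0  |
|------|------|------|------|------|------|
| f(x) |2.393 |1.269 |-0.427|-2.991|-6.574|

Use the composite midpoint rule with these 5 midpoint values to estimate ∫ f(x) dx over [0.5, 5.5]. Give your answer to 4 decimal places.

-6.3300

h = 1, n = 5.
h·[y(m₁) + y(m₂) + y(m₃) + y(m₄) + y(m₅)] = 1·(-6.330) = -6.3300.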